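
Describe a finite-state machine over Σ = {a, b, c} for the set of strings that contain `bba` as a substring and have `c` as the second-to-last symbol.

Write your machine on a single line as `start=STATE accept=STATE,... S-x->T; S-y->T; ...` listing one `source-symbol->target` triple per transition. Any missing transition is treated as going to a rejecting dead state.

start=S0; accept=S19,S20,S21; S0-a->S1; S0-b->S2; S0-c->S3; S1-a->S4; S1-b->S5; S1-c->S6; S2-a->S7; S2-b->S8; S2-c->S9; S3-a->S10; S3-b->S11; S3-c->S12; S4-a->S4; S4-b->S5; S4-c->S6; S5-a->S7; S5-b->S8; S5-c->S9; S6-a->S10; S6-b->S11; S6-c->S12; S7-a->S4; S7-b->S5; S7-c->S6; S8-a->S13; S8-b->S8; S8-c->S9; S9-a->S10; S9-b->S11; S9-c->S12; S10-a->S4; S10-b->S5; S10-c->S6; S11-a->S7; S11-b->S8; S11-c->S9; S12-a->S10; S12-b->S11; S12-c->S12; S13-a->S14; S13-b->S15; S13-c->S16; S14-a->S14; S14-b->S15; S14-c->S16; S15-a->S13; S15-b->S17; S15-c->S18; S16-a->S19; S16-b->S20; S16-c->S21; S17-a->S13; S17-b->S17; S17-c->S18; S18-a->S19; S18-b->S20; S18-c->S21; S19-a->S14; S19-b->S15; S19-c->S16; S20-a->S13; S20-b->S17; S20-c->S18; S21-a->S19; S21-b->S20; S21-c->S21

Run two small machines in parallel and take their product. One (4 states) tracks whether and how much of `bba` has been seen; the other (13 states) tracks the last 2 symbols read. Each combined state is a pair, one component from each; accept when both components accept.
22 states suffice.
          a    b    c  
>  S0     S1   S2   S3 
   S1     S4   S5   S6 
   S2     S7   S8   S9 
   S3    S10  S11  S12 
   S4     S4   S5   S6 
   S5     S7   S8   S9 
   S6    S10  S11  S12 
   S7     S4   S5   S6 
   S8    S13   S8   S9 
   S9    S10  S11  S12 
   S10    S4   S5   S6 
   S11    S7   S8   S9 
   S12   S10  S11  S12 
   S13   S14  S15  S16 
   S14   S14  S15  S16 
   S15   S13  S17  S18 
   S16   S19  S20  S21 
   S17   S13  S17  S18 
   S18   S19  S20  S21 
 * S19   S14  S15  S16 
 * S20   S13  S17  S18 
 * S21   S19  S20  S21 
(> = start, * = accepting)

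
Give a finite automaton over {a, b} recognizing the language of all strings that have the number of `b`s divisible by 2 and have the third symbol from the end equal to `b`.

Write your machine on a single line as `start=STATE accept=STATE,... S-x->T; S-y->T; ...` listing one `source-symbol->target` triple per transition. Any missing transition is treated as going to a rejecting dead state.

Handle the two conditions separately and then intersect. One (2 states) tracks the count of `b`s modulo 2; the other (15 states) tracks the last 3 symbols read. Each combined state is a pair, one component from each; accept when both components accept.
With 23 states:
          a    b  
>  q0     q1   q2 
   q1     q3   q4 
   q2     q5   q6 
   q3     q7   q8 
   q4     q9  q10 
   q5    q11  q12 
   q6    q13  q14 
   q7     q7   q8 
   q8     q9  q10 
   q9    q11  q12 
   q10   q13  q14 
   q11   q15  q16 
 * q12   q17  q18 
 * q13   q19  q20 
   q14   q21  q22 
   q15   q15  q16 
   q16   q17  q18 
   q17   q19  q20 
   q18   q21  q22 
 * q19    q7   q8 
   q20    q9  q10 
   q21   q11  q12 
 * q22   q13  q14 
(> = start, * = accepting)

start=q0; accept=q12,q13,q19,q22; q0-a->q1; q0-b->q2; q1-a->q3; q1-b->q4; q2-a->q5; q2-b->q6; q3-a->q7; q3-b->q8; q4-a->q9; q4-b->q10; q5-a->q11; q5-b->q12; q6-a->q13; q6-b->q14; q7-a->q7; q7-b->q8; q8-a->q9; q8-b->q10; q9-a->q11; q9-b->q12; q10-a->q13; q10-b->q14; q11-a->q15; q11-b->q16; q12-a->q17; q12-b->q18; q13-a->q19; q13-b->q20; q14-a->q21; q14-b->q22; q15-a->q15; q15-b->q16; q16-a->q17; q16-b->q18; q17-a->q19; q17-b->q20; q18-a->q21; q18-b->q22; q19-a->q7; q19-b->q8; q20-a->q9; q20-b->q10; q21-a->q11; q21-b->q12; q22-a->q13; q22-b->q14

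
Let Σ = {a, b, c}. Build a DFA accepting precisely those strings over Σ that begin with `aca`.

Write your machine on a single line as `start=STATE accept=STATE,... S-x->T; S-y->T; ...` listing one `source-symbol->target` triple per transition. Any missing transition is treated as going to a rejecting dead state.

start=q0; accept=q3; q0-a->q1; q0-b->q4; q0-c->q4; q1-a->q4; q1-b->q4; q1-c->q2; q2-a->q3; q2-b->q4; q2-c->q4; q3-a->q3; q3-b->q3; q3-c->q3; q4-a->q4; q4-b->q4; q4-c->q4

Walk along `aca` while the input agrees: from q0 take `a` to q1, and so on. Any deviation drops to the rejecting sink q4. Once q3 is reached the prefix is confirmed and every continuation is accepted.
With 5 states:
        a   b   c  
>  q0   q1  q4  q4 
   q1   q4  q4  q2 
   q2   q3  q4  q4 
 * q3   q3  q3  q3 
   q4   q4  q4  q4 
(> = start, * = accepting)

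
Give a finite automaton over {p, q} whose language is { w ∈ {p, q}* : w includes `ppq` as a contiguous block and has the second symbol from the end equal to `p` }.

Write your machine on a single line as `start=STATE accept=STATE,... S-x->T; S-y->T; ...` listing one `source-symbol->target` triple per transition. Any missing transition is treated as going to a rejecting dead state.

start=s0; accept=s7,s10; s0-p->s1; s0-q->s2; s1-p->s3; s1-q->s4; s2-p->s5; s2-q->s6; s3-p->s3; s3-q->s7; s4-p->s5; s4-q->s6; s5-p->s3; s5-q->s4; s6-p->s5; s6-q->s6; s7-p->s8; s7-q->s9; s8-p->s10; s8-q->s7; s9-p->s8; s9-q->s9; s10-p->s10; s10-q->s7

Run two small machines in parallel and take their product. One (4 states) tracks whether and how much of `ppq` has been seen; the other (7 states) tracks the last 2 symbols read. Each combined state is a pair, one component from each; accept when both components accept.
With 11 states:
          p    q  
>  s0     s1   s2 
   s1     s3   s4 
   s2     s5   s6 
   s3     s3   s7 
   s4     s5   s6 
   s5     s3   s4 
   s6     s5   s6 
 * s7     s8   s9 
   s8    s10   s7 
   s9     s8   s9 
 * s10   s10   s7 
(> = start, * = accepting)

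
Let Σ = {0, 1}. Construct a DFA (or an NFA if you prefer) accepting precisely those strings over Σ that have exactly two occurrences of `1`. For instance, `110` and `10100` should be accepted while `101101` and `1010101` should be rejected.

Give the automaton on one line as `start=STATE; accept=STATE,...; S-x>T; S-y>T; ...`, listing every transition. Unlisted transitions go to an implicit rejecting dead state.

start=A; accept=C; A-0>A; A-1>B; B-0>B; B-1>C; C-0>C; C-1>D; D-0>D; D-1>D

Only the number of `1`s matters, and only up to 3. Make a chain A → B → C → D advanced by each `1` (with D absorbing); every other symbol self-loops. The accepting set is {C}.
A 4-state machine:
       0  1 
>  A   A  B 
   B   B  C 
 * C   C  D 
   D   D  D 
(> = start, * = accepting)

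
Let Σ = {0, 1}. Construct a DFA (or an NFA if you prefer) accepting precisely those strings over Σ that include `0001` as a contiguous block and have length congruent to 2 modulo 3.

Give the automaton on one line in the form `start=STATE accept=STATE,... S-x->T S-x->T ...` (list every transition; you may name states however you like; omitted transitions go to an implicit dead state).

Run two small machines in parallel and take their product. One (5 states) tracks whether and how much of `0001` has been seen; the other (3 states) tracks the input length modulo 3. Each combined state is a pair, one component from each; accept when both components accept.
A 15-state machine:
          0    1  
>  S0     S1   S2 
   S1     S3   S4 
   S2     S5   S4 
   S3     S6   S0 
   S4     S7   S0 
   S5     S8   S0 
   S6     S9  S10 
   S7    S11   S2 
   S8     S9   S2 
   S9    S12  S13 
   S10   S13  S13 
   S11   S12   S4 
   S12    S6  S14 
 * S13   S14  S14 
   S14   S10  S10 
(> = start, * = accepting)

start=S0 accept=S13 S0-0->S1 S0-1->S2 S1-0->S3 S1-1->S4 S2-0->S5 S2-1->S4 S3-0->S6 S3-1->S0 S4-0->S7 S4-1->S0 S5-0->S8 S5-1->S0 S6-0->S9 S6-1->S10 S7-0->S11 S7-1->S2 S8-0->S9 S8-1->S2 S9-0->S12 S9-1->S13 S10-0->S13 S10-1->S13 S11-0->S12 S11-1->S4 S12-0->S6 S12-1->S14 S13-0->S14 S13-1->S14 S14-0->S10 S14-1->S10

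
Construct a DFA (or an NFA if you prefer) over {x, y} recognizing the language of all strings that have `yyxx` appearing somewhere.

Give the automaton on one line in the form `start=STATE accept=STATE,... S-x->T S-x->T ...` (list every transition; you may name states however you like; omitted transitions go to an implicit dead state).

start=s0 accept=s4 s0-x->s0 s0-y->s1 s1-x->s0 s1-y->s2 s2-x->s3 s2-y->s2 s3-x->s4 s3-y->s1 s4-x->s4 s4-y->s4

States s0..s3 record the length of the longest prefix of `yyxx` that matches the current input suffix. Reaching s4 means `yyxx` has been seen, and we stay there forever. Accept from s4.
With 5 states:
        x   y  
>  s0   s0  s1 
   s1   s0  s2 
   s2   s3  s2 
   s3   s4  s1 
 * s4   s4  s4 
(> = start, * = accepting)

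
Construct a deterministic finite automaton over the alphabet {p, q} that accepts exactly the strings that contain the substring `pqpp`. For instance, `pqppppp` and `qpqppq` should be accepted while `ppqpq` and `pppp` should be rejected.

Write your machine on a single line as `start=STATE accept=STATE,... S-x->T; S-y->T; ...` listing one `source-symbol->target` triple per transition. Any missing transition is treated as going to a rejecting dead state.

start=s0; accept=s4; s0-p->s1; s0-q->s0; s1-p->s1; s1-q->s2; s2-p->s3; s2-q->s0; s3-p->s4; s3-q->s2; s4-p->s4; s4-q->s4

Track how much of `pqpp` has been matched so far: state s0 is no progress, s4 is the absorbing accept state reached once `pqpp` has occurred. Intermediate states record partial matches; on a mismatch, fall back to the longest reusable overlap.
        p   q  
>  s0   s1  s0 
   s1   s1  s2 
   s2   s3  s0 
   s3   s4  s2 
 * s4   s4  s4 
(> = start, * = accepting)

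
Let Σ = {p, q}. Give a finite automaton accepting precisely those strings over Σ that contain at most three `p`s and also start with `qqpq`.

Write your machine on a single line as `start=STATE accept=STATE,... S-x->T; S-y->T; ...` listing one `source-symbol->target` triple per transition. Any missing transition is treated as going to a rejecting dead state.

Run two small machines in parallel and take their product. One (5 states) tracks the count of `p`s, saturating at 4; the other (6 states) tracks whether the input so far still matches the prefix `qqpq`. Each combined state is a pair, one component from each; accept when both components accept.
          p    q  
>  S0     S1   S2 
   S1     S3   S1 
   S2     S1   S4 
   S3     S5   S3 
   S4     S6   S7 
   S5     S8   S5 
   S6     S3   S9 
   S7     S1   S7 
   S8     S8   S8 
 * S9    S10   S9 
 * S10   S11  S10 
 * S11   S12  S11 
   S12   S12  S12 
(> = start, * = accepting)

start=S0; accept=S9,S10,S11; S0-p->S1; S0-q->S2; S1-p->S3; S1-q->S1; S2-p->S1; S2-q->S4; S3-p->S5; S3-q->S3; S4-p->S6; S4-q->S7; S5-p->S8; S5-q->S5; S6-p->S3; S6-q->S9; S7-p->S1; S7-q->S7; S8-p->S8; S8-q->S8; S9-p->S10; S9-q->S9; S10-p->S11; S10-q->S10; S11-p->S12; S11-q->S11; S12-p->S12; S12-q->S12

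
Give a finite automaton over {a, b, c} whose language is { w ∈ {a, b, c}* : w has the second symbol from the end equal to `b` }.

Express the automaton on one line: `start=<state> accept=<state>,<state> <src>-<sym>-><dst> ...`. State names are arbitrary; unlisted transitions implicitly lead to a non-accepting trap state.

Because acceptance depends on a position counted from the end, the machine has to buffer the most recent 2 symbols. Make each state the string of the last up-to-2 symbols read; on input `x` shift the window left and append `x`. Accept when the buffered window has length 2 and begins with `b`.
13 states suffice.
          a    b    c  
>  q0     q1   q2   q3 
   q1     q4   q5   q6 
   q2     q7   q8   q9 
   q3    q10  q11  q12 
   q4     q4   q5   q6 
   q5     q7   q8   q9 
   q6    q10  q11  q12 
 * q7     q4   q5   q6 
 * q8     q7   q8   q9 
 * q9    q10  q11  q12 
   q10    q4   q5   q6 
   q11    q7   q8   q9 
   q12   q10  q11  q12 
(> = start, * = accepting)

start=q0 accept=q7,q8,q9 q0-a->q1 q0-b->q2 q0-c->q3 q1-a->q4 q1-b->q5 q1-c->q6 q2-a->q7 q2-b->q8 q2-c->q9 q3-a->q10 q3-b->q11 q3-c->q12 q4-a->q4 q4-b->q5 q4-c->q6 q5-a->q7 q5-b->q8 q5-c->q9 q6-a->q10 q6-b->q11 q6-c->q12 q7-a->q4 q7-b->q5 q7-c->q6 q8-a->q7 q8-b->q8 q8-c->q9 q9-a->q10 q9-b->q11 q9-c->q12 q10-a->q4 q10-b->q5 q10-c->q6 q11-a->q7 q11-b->q8 q11-c->q9 q12-a->q10 q12-b->q11 q12-c->q12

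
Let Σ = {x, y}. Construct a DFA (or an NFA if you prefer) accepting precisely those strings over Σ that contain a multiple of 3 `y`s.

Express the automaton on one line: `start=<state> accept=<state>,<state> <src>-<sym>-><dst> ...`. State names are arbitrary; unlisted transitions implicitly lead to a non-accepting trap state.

start=A accept=A A-x->A A-y->B B-x->B B-y->C C-x->C C-y->A

Keep the running count of `y`s modulo 3: each `y` advances along the cycle A → B → C → A while other symbols loop. Accept at A.
With 3 states:
       x  y 
>* A   A  B 
   B   B  C 
   C   C  A 
(> = start, * = accepting)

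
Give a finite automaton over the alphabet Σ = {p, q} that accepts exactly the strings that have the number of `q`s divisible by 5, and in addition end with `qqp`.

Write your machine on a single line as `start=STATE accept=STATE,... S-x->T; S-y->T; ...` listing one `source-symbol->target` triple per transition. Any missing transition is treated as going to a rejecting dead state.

Build one automaton per condition and run them in lockstep. One (5 states) tracks the count of `q`s modulo 5; the other (4 states) tracks how much of the suffix `qqp` has currently been matched. Each combined state is a pair, one component from each; accept when both components accept. Equivalent product states are then merged.
With 8 states:
       p  q 
>  A   A  B 
   B   B  C 
   C   C  D 
   D   D  E 
   E   F  G 
   F   F  A 
   G   H  B 
 * H   A  B 
(> = start, * = accepting)

start=A; accept=H; A-p->A; A-q->B; B-p->B; B-q->C; C-p->C; C-q->D; D-p->D; D-q->E; E-p->F; E-q->G; F-p->F; F-q->A; G-p->H; G-q->B; H-p->A; H-q->B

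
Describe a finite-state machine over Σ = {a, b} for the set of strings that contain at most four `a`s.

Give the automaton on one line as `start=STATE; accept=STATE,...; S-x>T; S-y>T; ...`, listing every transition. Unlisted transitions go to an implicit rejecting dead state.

Only the number of `a`s matters, and only up to 5. Make a chain s0 → s1 → s2 → s3 → s4 → s5 advanced by each `a` (with s5 absorbing); every other symbol self-loops. The accepting set is {s0, s1, s2, s3, s4}.
With 6 states:
        a   b  
>* s0   s1  s0 
 * s1   s2  s1 
 * s2   s3  s2 
 * s3   s4  s3 
 * s4   s5  s4 
   s5   s5  s5 
(> = start, * = accepting)

start=s0; accept=s0,s1,s2,s3,s4; s0-a>s1; s0-b>s0; s1-a>s2; s1-b>s1; s2-a>s3; s2-b>s2; s3-a>s4; s3-b>s3; s4-a>s5; s4-b>s4; s5-a>s5; s5-b>s5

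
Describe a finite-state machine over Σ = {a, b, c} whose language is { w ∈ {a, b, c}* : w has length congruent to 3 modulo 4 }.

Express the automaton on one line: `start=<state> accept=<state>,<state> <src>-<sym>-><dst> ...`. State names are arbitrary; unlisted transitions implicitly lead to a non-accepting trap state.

Only the length mod 4 matters, so use a 4-cycle: from any state, every input symbol moves to the next state, wrapping q3 back to q0. Mark q3 accepting.
A 4-state machine:
        a   b   c  
>  q0   q1  q1  q1 
   q1   q2  q2  q2 
   q2   q3  q3  q3 
 * q3   q0  q0  q0 
(> = start, * = accepting)

start=q0 accept=q3 q0-a->q1 q0-b->q1 q0-c->q1 q1-a->q2 q1-b->q2 q1-c->q2 q2-a->q3 q2-b->q3 q2-c->q3 q3-a->q0 q3-b->q0 q3-c->q0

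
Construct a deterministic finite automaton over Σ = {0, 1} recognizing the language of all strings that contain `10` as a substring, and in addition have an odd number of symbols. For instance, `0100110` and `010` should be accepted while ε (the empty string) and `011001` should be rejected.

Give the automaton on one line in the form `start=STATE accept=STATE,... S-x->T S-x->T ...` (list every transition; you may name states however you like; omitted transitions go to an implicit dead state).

Run two small machines in parallel and take their product. One (3 states) tracks whether and how much of `10` has been seen; the other (2 states) tracks the input length modulo 2. Each combined state is a pair, one component from each; accept when both components accept.
A 6-state machine:
        0   1  
>  S0   S1  S2 
   S1   S0  S3 
   S2   S4  S3 
   S3   S5  S2 
   S4   S5  S5 
 * S5   S4  S4 
(> = start, * = accepting)

start=S0 accept=S5 S0-0->S1 S0-1->S2 S1-0->S0 S1-1->S3 S2-0->S4 S2-1->S3 S3-0->S5 S3-1->S2 S4-0->S5 S4-1->S5 S5-0->S4 S5-1->S4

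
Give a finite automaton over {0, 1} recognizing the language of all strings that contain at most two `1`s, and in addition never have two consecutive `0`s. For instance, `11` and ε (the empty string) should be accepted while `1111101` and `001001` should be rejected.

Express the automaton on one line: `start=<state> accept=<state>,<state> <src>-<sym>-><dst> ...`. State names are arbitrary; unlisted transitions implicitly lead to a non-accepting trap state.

Build one automaton per condition and run them in lockstep. The first has 4 states tracking the count of `1`s, saturating at 3; the second has 3 states tracking partial matches of the forbidden pattern `00`. A product state is a pair (one from each), accepting exactly when both do. Minimizing collapses redundant product states.
        0   1  
>* S0   S1  S2 
 * S1   S3  S2 
 * S2   S4  S5 
   S3   S3  S3 
 * S4   S3  S5 
 * S5   S6  S3 
 * S6   S3  S3 
(> = start, * = accepting)

start=S0 accept=S0,S1,S2,S4,S5,S6 S0-0->S1 S0-1->S2 S1-0->S3 S1-1->S2 S2-0->S4 S2-1->S5 S3-0->S3 S3-1->S3 S4-0->S3 S4-1->S5 S5-0->S6 S5-1->S3 S6-0->S3 S6-1->S3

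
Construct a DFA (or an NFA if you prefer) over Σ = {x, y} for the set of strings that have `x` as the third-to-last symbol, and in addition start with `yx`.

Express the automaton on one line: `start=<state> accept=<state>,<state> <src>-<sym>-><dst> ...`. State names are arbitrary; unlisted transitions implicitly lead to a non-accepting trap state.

start=A accept=G,H,I,J A-x->B A-y->C B-x->B B-y->B C-x->D C-y->B D-x->E D-y->F E-x->G E-y->H F-x->I F-y->J G-x->G G-y->H H-x->I H-y->J I-x->E I-y->F J-x->D J-y->K K-x->D K-y->K

Run two small machines in parallel and take their product. The first has 15 states tracking the last 3 symbols read; the second has 4 states tracking whether the input so far still matches the prefix `yx`. A product state is a pair (one from each), accepting exactly when both do. Equivalent product states are then merged.
An 11-state machine:
       x  y 
>  A   B  C 
   B   B  B 
   C   D  B 
   D   E  F 
   E   G  H 
   F   I  J 
 * G   G  H 
 * H   I  J 
 * I   E  F 
 * J   D  K 
   K   D  K 
(> = start, * = accepting)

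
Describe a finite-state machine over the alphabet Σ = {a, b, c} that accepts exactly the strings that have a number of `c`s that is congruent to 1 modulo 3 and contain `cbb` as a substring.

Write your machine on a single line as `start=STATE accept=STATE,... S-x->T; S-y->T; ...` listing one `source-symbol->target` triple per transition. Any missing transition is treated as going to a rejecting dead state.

Handle the two conditions separately and then intersect. One (3 states) tracks the count of `c`s modulo 3; the other (4 states) tracks whether and how much of `cbb` has been seen. Each combined state is a pair, one component from each; accept when both components accept.
With 12 states:
          a    b    c  
>  s0     s0   s0   s1 
   s1     s2   s3   s4 
   s2     s2   s2   s4 
   s3     s2   s5   s4 
   s4     s6   s7   s8 
 * s5     s5   s5   s9 
   s6     s6   s6   s8 
   s7     s6   s9   s8 
   s8     s0  s10   s1 
   s9     s9   s9  s11 
   s10    s0  s11   s1 
   s11   s11  s11   s5 
(> = start, * = accepting)

start=s0; accept=s5; s0-a->s0; s0-b->s0; s0-c->s1; s1-a->s2; s1-b->s3; s1-c->s4; s2-a->s2; s2-b->s2; s2-c->s4; s3-a->s2; s3-b->s5; s3-c->s4; s4-a->s6; s4-b->s7; s4-c->s8; s5-a->s5; s5-b->s5; s5-c->s9; s6-a->s6; s6-b->s6; s6-c->s8; s7-a->s6; s7-b->s9; s7-c->s8; s8-a->s0; s8-b->s10; s8-c->s1; s9-a->s9; s9-b->s9; s9-c->s11; s10-a->s0; s10-b->s11; s10-c->s1; s11-a->s11; s11-b->s11; s11-c->s5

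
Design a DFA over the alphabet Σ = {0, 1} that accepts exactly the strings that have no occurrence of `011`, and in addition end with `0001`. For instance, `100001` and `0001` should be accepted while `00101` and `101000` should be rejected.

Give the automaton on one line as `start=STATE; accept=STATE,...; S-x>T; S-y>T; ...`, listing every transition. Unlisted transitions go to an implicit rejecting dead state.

start=q0; accept=q6; q0-0>q1; q0-1>q0; q1-0>q2; q1-1>q3; q2-0>q4; q2-1>q3; q3-0>q1; q3-1>q5; q4-0>q4; q4-1>q6; q5-0>q7; q5-1>q5; q6-0>q1; q6-1>q5; q7-0>q8; q7-1>q5; q8-0>q9; q8-1>q5; q9-0>q9; q9-1>q10; q10-0>q7; q10-1>q5

Run two small machines in parallel and take their product. The first has 4 states tracking partial matches of the forbidden pattern `011`; the second has 5 states tracking how much of the suffix `0001` has currently been matched. A product state is a pair (one from each), accepting exactly when both do.
          0    1  
>  q0     q1   q0 
   q1     q2   q3 
   q2     q4   q3 
   q3     q1   q5 
   q4     q4   q6 
   q5     q7   q5 
 * q6     q1   q5 
   q7     q8   q5 
   q8     q9   q5 
   q9     q9  q10 
   q10    q7   q5 
(> = start, * = accepting)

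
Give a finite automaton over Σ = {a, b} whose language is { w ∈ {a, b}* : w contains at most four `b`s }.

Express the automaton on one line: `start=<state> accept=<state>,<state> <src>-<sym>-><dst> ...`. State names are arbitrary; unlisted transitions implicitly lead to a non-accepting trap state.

start=S0 accept=S0,S1,S2,S3,S4 S0-a->S0 S0-b->S1 S1-a->S1 S1-b->S2 S2-a->S2 S2-b->S3 S3-a->S3 S3-b->S4 S4-a->S4 S4-b->S5 S5-a->S5 S5-b->S5

Count `b`s, saturating at 5: states S0 through S4 mean 0 through 4 `b`s seen; S5 means more than 4. Each `b` increments (capped at S5); other symbols loop. Accept from {S0, S1, S2, S3, S4}.
A 6-state machine:
        a   b  
>* S0   S0  S1 
 * S1   S1  S2 
 * S2   S2  S3 
 * S3   S3  S4 
 * S4   S4  S5 
   S5   S5  S5 
(> = start, * = accepting)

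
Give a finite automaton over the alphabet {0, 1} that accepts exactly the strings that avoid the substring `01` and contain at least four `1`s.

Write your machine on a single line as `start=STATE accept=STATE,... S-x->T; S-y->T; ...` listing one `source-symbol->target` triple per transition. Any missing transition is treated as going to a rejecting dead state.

start=s0; accept=s11,s13,s14,s16; s0-0->s1; s0-1->s2; s1-0->s1; s1-1->s3; s2-0->s4; s2-1->s5; s3-0->s3; s3-1->s6; s4-0->s4; s4-1->s6; s5-0->s7; s5-1->s8; s6-0->s6; s6-1->s9; s7-0->s7; s7-1->s9; s8-0->s10; s8-1->s11; s9-0->s9; s9-1->s12; s10-0->s10; s10-1->s12; s11-0->s13; s11-1->s14; s12-0->s12; s12-1->s15; s13-0->s13; s13-1->s15; s14-0->s16; s14-1->s14; s15-0->s15; s15-1->s15; s16-0->s16; s16-1->s15

Build one automaton per condition and run them in lockstep. One (3 states) tracks partial matches of the forbidden pattern `01`; the other (6 states) tracks the count of `1`s, saturating at 5. Each combined state is a pair, one component from each; accept when both components accept.
With 17 states:
          0    1  
>  s0     s1   s2 
   s1     s1   s3 
   s2     s4   s5 
   s3     s3   s6 
   s4     s4   s6 
   s5     s7   s8 
   s6     s6   s9 
   s7     s7   s9 
   s8    s10  s11 
   s9     s9  s12 
   s10   s10  s12 
 * s11   s13  s14 
   s12   s12  s15 
 * s13   s13  s15 
 * s14   s16  s14 
   s15   s15  s15 
 * s16   s16  s15 
(> = start, * = accepting)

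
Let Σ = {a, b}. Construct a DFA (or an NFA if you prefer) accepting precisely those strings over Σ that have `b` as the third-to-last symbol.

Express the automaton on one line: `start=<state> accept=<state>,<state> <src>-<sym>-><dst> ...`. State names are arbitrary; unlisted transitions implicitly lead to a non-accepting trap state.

start=s0 accept=s11,s12,s13,s14 s0-a->s1 s0-b->s2 s1-a->s3 s1-b->s4 s2-a->s5 s2-b->s6 s3-a->s7 s3-b->s8 s4-a->s9 s4-b->s10 s5-a->s11 s5-b->s12 s6-a->s13 s6-b->s14 s7-a->s7 s7-b->s8 s8-a->s9 s8-b->s10 s9-a->s11 s9-b->s12 s10-a->s13 s10-b->s14 s11-a->s7 s11-b->s8 s12-a->s9 s12-b->s10 s13-a->s11 s13-b->s12 s14-a->s13 s14-b->s14

Because acceptance depends on a position counted from the end, the machine has to buffer the most recent 3 symbols. Make each state the string of the last up-to-3 symbols read; on input `x` shift the window left and append `x`. Accept when the buffered window has length 3 and begins with `b`.
15 states suffice.
          a    b  
>  s0     s1   s2 
   s1     s3   s4 
   s2     s5   s6 
   s3     s7   s8 
   s4     s9  s10 
   s5    s11  s12 
   s6    s13  s14 
   s7     s7   s8 
   s8     s9  s10 
   s9    s11  s12 
   s10   s13  s14 
 * s11    s7   s8 
 * s12    s9  s10 
 * s13   s11  s12 
 * s14   s13  s14 
(> = start, * = accepting)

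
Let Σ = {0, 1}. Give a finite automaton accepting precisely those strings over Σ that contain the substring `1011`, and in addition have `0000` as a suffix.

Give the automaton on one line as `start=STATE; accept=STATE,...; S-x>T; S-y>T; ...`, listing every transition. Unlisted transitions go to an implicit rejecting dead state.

start=S0; accept=S8; S0-0>S0; S0-1>S1; S1-0>S2; S1-1>S1; S2-0>S0; S2-1>S3; S3-0>S2; S3-1>S4; S4-0>S5; S4-1>S4; S5-0>S6; S5-1>S4; S6-0>S7; S6-1>S4; S7-0>S8; S7-1>S4; S8-0>S8; S8-1>S4

Handle the two conditions separately and then intersect. One (5 states) tracks whether and how much of `1011` has been seen; the other (5 states) tracks how much of the suffix `0000` has currently been matched. Each combined state is a pair, one component from each; accept when both components accept. Equivalent product states are then merged.
9 states suffice.
        0   1  
>  S0   S0  S1 
   S1   S2  S1 
   S2   S0  S3 
   S3   S2  S4 
   S4   S5  S4 
   S5   S6  S4 
   S6   S7  S4 
   S7   S8  S4 
 * S8   S8  S4 
(> = start, * = accepting)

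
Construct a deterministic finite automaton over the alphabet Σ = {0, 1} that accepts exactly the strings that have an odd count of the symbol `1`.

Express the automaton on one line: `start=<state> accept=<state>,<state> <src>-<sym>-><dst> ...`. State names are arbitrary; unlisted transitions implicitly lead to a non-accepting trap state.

Keep the running count of `1`s modulo 2: each `1` advances along the cycle s0 → s1 → s0 while other symbols loop. Accept at s1.
A 2-state machine:
        0   1  
>  s0   s0  s1 
 * s1   s1  s0 
(> = start, * = accepting)

start=s0 accept=s1 s0-0->s0 s0-1->s1 s1-0->s1 s1-1->s0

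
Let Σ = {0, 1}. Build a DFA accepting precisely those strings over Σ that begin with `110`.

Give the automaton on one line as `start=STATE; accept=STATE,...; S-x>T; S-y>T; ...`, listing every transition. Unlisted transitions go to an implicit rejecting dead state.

Walk along `110` while the input agrees: from A take `1` to B, and so on. Any deviation drops to the rejecting sink E. Once D is reached the prefix is confirmed and every continuation is accepted.
       0  1 
>  A   E  B 
   B   E  C 
   C   D  E 
 * D   D  D 
   E   E  E 
(> = start, * = accepting)

start=A; accept=D; A-0>E; A-1>B; B-0>E; B-1>C; C-0>D; C-1>E; D-0>D; D-1>D; E-0>E; E-1>E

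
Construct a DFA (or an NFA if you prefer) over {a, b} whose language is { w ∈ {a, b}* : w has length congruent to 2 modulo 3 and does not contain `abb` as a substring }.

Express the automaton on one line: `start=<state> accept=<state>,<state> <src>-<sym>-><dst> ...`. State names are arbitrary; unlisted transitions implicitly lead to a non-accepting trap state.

start=s0 accept=s3,s4,s5 s0-a->s1 s0-b->s2 s1-a->s3 s1-b->s4 s2-a->s3 s2-b->s5 s3-a->s6 s3-b->s7 s4-a->s6 s4-b->s8 s5-a->s6 s5-b->s0 s6-a->s1 s6-b->s9 s7-a->s1 s7-b->s10 s8-a->s10 s8-b->s10 s9-a->s3 s9-b->s11 s10-a->s11 s10-b->s11 s11-a->s8 s11-b->s8

Run two small machines in parallel and take their product. One (3 states) tracks the input length modulo 3; the other (4 states) tracks partial matches of the forbidden pattern `abb`. Each combined state is a pair, one component from each; accept when both components accept.
          a    b  
>  s0     s1   s2 
   s1     s3   s4 
   s2     s3   s5 
 * s3     s6   s7 
 * s4     s6   s8 
 * s5     s6   s0 
   s6     s1   s9 
   s7     s1  s10 
   s8    s10  s10 
   s9     s3  s11 
   s10   s11  s11 
   s11    s8   s8 
(> = start, * = accepting)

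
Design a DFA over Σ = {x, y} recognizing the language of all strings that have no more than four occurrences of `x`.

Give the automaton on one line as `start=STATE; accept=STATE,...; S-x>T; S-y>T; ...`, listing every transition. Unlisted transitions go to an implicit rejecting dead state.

start=q0; accept=q0,q1,q2,q3,q4; q0-x>q1; q0-y>q0; q1-x>q2; q1-y>q1; q2-x>q3; q2-y>q2; q3-x>q4; q3-y>q3; q4-x>q5; q4-y>q4; q5-x>q5; q5-y>q5

Only the number of `x`s matters, and only up to 5. Make a chain q0 → q1 → q2 → q3 → q4 → q5 advanced by each `x` (with q5 absorbing); every other symbol self-loops. The accepting set is {q0, q1, q2, q3, q4}.
        x   y  
>* q0   q1  q0 
 * q1   q2  q1 
 * q2   q3  q2 
 * q3   q4  q3 
 * q4   q5  q4 
   q5   q5  q5 
(> = start, * = accepting)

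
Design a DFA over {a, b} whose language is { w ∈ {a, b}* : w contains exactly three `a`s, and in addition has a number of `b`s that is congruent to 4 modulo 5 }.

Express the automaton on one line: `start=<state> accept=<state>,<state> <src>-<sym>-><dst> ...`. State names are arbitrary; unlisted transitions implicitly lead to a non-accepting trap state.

start=s0 accept=s20 s0-a->s1 s0-b->s2 s1-a->s3 s1-b->s4 s2-a->s4 s2-b->s5 s3-a->s6 s3-b->s7 s4-a->s7 s4-b->s8 s5-a->s8 s5-b->s9 s6-a->s10 s6-b->s11 s7-a->s11 s7-b->s12 s8-a->s12 s8-b->s13 s9-a->s13 s9-b->s14 s10-a->s10 s10-b->s10 s11-a->s10 s11-b->s15 s12-a->s15 s12-b->s16 s13-a->s16 s13-b->s17 s14-a->s17 s14-b->s0 s15-a->s10 s15-b->s18 s16-a->s18 s16-b->s19 s17-a->s19 s17-b->s1 s18-a->s10 s18-b->s20 s19-a->s20 s19-b->s3 s20-a->s10 s20-b->s6

Run two small machines in parallel and take their product. One (5 states) tracks the count of `a`s, saturating at 4; the other (5 states) tracks the count of `b`s modulo 5. Each combined state is a pair, one component from each; accept when both components accept. Equivalent product states are then merged.
          a    b  
>  s0     s1   s2 
   s1     s3   s4 
   s2     s4   s5 
   s3     s6   s7 
   s4     s7   s8 
   s5     s8   s9 
   s6    s10  s11 
   s7    s11  s12 
   s8    s12  s13 
   s9    s13  s14 
   s10   s10  s10 
   s11   s10  s15 
   s12   s15  s16 
   s13   s16  s17 
   s14   s17   s0 
   s15   s10  s18 
   s16   s18  s19 
   s17   s19   s1 
   s18   s10  s20 
   s19   s20   s3 
 * s20   s10   s6 
(> = start, * = accepting)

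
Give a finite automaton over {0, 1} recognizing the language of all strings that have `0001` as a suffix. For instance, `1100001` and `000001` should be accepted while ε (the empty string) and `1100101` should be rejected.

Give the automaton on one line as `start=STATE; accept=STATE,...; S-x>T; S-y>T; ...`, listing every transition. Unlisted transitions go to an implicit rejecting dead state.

start=S0; accept=S4; S0-0>S1; S0-1>S0; S1-0>S2; S1-1>S0; S2-0>S3; S2-1>S0; S3-0>S3; S3-1>S4; S4-0>S1; S4-1>S0

Remember how much of `0001` the current input suffix matches. State S0 means no match yet; S1 means the last symbol is `0`; S2 means the last 2 symbols are `00`; S3 means the last 3 symbols are `000`; S4 means the last 4 symbols are `0001`. Only S4 accepts. On a mismatch, fall back to the longest proper suffix that is still a prefix of `0001`.
5 states suffice.
        0   1  
>  S0   S1  S0 
   S1   S2  S0 
   S2   S3  S0 
   S3   S3  S4 
 * S4   S1  S0 
(> = start, * = accepting)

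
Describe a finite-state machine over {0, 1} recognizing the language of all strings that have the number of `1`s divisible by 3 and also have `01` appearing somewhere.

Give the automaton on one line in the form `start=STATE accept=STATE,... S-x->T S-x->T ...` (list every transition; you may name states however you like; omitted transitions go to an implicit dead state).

Build one automaton per condition and run them in lockstep. One (3 states) tracks the count of `1`s modulo 3; the other (3 states) tracks whether and how much of `01` has been seen. Each combined state is a pair, one component from each; accept when both components accept. Minimizing collapses redundant product states.
7 states suffice.
        0   1  
>  q0   q1  q2 
   q1   q1  q3 
   q2   q3  q4 
   q3   q3  q5 
   q4   q5  q0 
   q5   q5  q6 
 * q6   q6  q3 
(> = start, * = accepting)

start=q0 accept=q6 q0-0->q1 q0-1->q2 q1-0->q1 q1-1->q3 q2-0->q3 q2-1->q4 q3-0->q3 q3-1->q5 q4-0->q5 q4-1->q0 q5-0->q5 q5-1->q6 q6-0->q6 q6-1->q3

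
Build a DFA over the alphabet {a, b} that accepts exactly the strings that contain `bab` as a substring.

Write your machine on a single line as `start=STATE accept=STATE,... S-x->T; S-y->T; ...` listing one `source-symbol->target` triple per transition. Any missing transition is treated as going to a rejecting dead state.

start=q0; accept=q3; q0-a->q0; q0-b->q1; q1-a->q2; q1-b->q1; q2-a->q0; q2-b->q3; q3-a->q3; q3-b->q3

States q0..q2 record the length of the longest prefix of `bab` that matches the current input suffix. Reaching q3 means `bab` has been seen, and we stay there forever. Accept from q3.
A 4-state machine:
        a   b  
>  q0   q0  q1 
   q1   q2  q1 
   q2   q0  q3 
 * q3   q3  q3 
(> = start, * = accepting)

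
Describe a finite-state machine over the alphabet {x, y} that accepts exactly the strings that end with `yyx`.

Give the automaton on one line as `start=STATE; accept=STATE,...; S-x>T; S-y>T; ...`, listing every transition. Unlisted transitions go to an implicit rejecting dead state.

start=q0; accept=q3; q0-x>q0; q0-y>q1; q1-x>q0; q1-y>q2; q2-x>q3; q2-y>q2; q3-x>q0; q3-y>q1

Remember how much of `yyx` the current input suffix matches. State q0 means no match yet; q1 means the last symbol is `y`; q2 means the last 2 symbols are `yy`; q3 means the last 3 symbols are `yyx`. Only q3 accepts. On a mismatch, fall back to the longest proper suffix that is still a prefix of `yyx`.
A 4-state machine:
        x   y  
>  q0   q0  q1 
   q1   q0  q2 
   q2   q3  q2 
 * q3   q0  q1 
(> = start, * = accepting)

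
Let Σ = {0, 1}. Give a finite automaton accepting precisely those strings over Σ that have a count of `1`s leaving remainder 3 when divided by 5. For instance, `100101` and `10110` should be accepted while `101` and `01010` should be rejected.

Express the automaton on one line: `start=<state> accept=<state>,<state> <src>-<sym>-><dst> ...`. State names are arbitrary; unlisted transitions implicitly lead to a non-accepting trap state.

start=q0 accept=q3 q0-0->q0 q0-1->q1 q1-0->q1 q1-1->q2 q2-0->q2 q2-1->q3 q3-0->q3 q3-1->q4 q4-0->q4 q4-1->q0

Keep the running count of `1`s modulo 5: each `1` advances along the cycle q0 → q1 → q2 → q3 → q4 → q0 while other symbols loop. Accept at q3.
With 5 states:
        0   1  
>  q0   q0  q1 
   q1   q1  q2 
   q2   q2  q3 
 * q3   q3  q4 
   q4   q4  q0 
(> = start, * = accepting)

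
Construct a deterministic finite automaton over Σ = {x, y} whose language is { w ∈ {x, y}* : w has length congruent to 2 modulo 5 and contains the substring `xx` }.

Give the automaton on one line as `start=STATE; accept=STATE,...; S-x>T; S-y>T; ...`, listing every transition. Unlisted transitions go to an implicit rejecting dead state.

Handle the two conditions separately and then intersect. One (5 states) tracks the input length modulo 5; the other (3 states) tracks whether and how much of `xx` has been seen. Each combined state is a pair, one component from each; accept when both components accept.
With 15 states:
          x    y  
>  S0     S1   S2 
   S1     S3   S4 
   S2     S5   S4 
 * S3     S6   S6 
   S4     S7   S8 
   S5     S6   S8 
   S6     S9   S9 
   S7     S9  S10 
   S8    S11  S10 
   S9    S12  S12 
   S10   S13   S0 
   S11   S12   S0 
   S12   S14  S14 
   S13   S14   S2 
   S14    S3   S3 
(> = start, * = accepting)

start=S0; accept=S3; S0-x>S1; S0-y>S2; S1-x>S3; S1-y>S4; S2-x>S5; S2-y>S4; S3-x>S6; S3-y>S6; S4-x>S7; S4-y>S8; S5-x>S6; S5-y>S8; S6-x>S9; S6-y>S9; S7-x>S9; S7-y>S10; S8-x>S11; S8-y>S10; S9-x>S12; S9-y>S12; S10-x>S13; S10-y>S0; S11-x>S12; S11-y>S0; S12-x>S14; S12-y>S14; S13-x>S14; S13-y>S2; S14-x>S3; S14-y>S3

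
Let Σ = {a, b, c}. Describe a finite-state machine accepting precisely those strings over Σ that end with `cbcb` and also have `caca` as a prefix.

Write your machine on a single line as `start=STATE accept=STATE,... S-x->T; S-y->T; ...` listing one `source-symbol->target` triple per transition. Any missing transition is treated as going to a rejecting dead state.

Run two small machines in parallel and take their product. The first has 5 states tracking how much of the suffix `cbcb` has currently been matched; the second has 6 states tracking whether the input so far still matches the prefix `caca`. A product state is a pair (one from each), accepting exactly when both do.
14 states suffice.
          a    b    c  
>  q0     q1   q1   q2 
   q1     q1   q1   q3 
   q2     q4   q5   q3 
   q3     q1   q5   q3 
   q4     q1   q1   q6 
   q5     q1   q1   q7 
   q6     q8   q5   q3 
   q7     q1   q9   q3 
   q8     q8   q8  q10 
   q9     q1   q1   q7 
   q10    q8  q11  q10 
   q11    q8   q8  q12 
   q12    q8  q13  q10 
 * q13    q8   q8  q12 
(> = start, * = accepting)

start=q0; accept=q13; q0-a->q1; q0-b->q1; q0-c->q2; q1-a->q1; q1-b->q1; q1-c->q3; q2-a->q4; q2-b->q5; q2-c->q3; q3-a->q1; q3-b->q5; q3-c->q3; q4-a->q1; q4-b->q1; q4-c->q6; q5-a->q1; q5-b->q1; q5-c->q7; q6-a->q8; q6-b->q5; q6-c->q3; q7-a->q1; q7-b->q9; q7-c->q3; q8-a->q8; q8-b->q8; q8-c->q10; q9-a->q1; q9-b->q1; q9-c->q7; q10-a->q8; q10-b->q11; q10-c->q10; q11-a->q8; q11-b->q8; q11-c->q12; q12-a->q8; q12-b->q13; q12-c->q10; q13-a->q8; q13-b->q8; q13-c->q12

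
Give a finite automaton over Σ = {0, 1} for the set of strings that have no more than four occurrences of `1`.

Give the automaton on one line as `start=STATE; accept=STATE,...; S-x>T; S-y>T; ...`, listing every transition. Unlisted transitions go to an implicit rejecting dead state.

Count `1`s, saturating at 5: states A through E mean 0 through 4 `1`s seen; F means more than 4. Each `1` increments (capped at F); other symbols loop. Accept from {A, B, C, D, E}.
A 6-state machine:
       0  1 
>* A   A  B 
 * B   B  C 
 * C   C  D 
 * D   D  E 
 * E   E  F 
   F   F  F 
(> = start, * = accepting)

start=A; accept=A,B,C,D,E; A-0>A; A-1>B; B-0>B; B-1>C; C-0>C; C-1>D; D-0>D; D-1>E; E-0>E; E-1>F; F-0>F; F-1>F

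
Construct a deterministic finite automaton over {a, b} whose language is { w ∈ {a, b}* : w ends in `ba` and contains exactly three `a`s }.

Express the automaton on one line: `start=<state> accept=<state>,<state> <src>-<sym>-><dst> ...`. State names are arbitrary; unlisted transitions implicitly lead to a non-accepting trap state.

start=s0 accept=s5 s0-a->s1 s0-b->s0 s1-a->s2 s1-b->s1 s2-a->s3 s2-b->s4 s3-a->s3 s3-b->s3 s4-a->s5 s4-b->s4 s5-a->s3 s5-b->s3

Build one automaton per condition and run them in lockstep. The first has 3 states tracking how much of the suffix `ba` has currently been matched; the second has 5 states tracking the count of `a`s, saturating at 4. A product state is a pair (one from each), accepting exactly when both do. Equivalent product states are then merged.
With 6 states:
        a   b  
>  s0   s1  s0 
   s1   s2  s1 
   s2   s3  s4 
   s3   s3  s3 
   s4   s5  s4 
 * s5   s3  s3 
(> = start, * = accepting)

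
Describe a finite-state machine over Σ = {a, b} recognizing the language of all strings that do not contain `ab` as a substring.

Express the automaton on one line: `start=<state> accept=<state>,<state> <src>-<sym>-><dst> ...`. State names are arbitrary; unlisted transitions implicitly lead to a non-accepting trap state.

This is the complement of 'contains `ab`'. Use the same substring-matching states — q0 through q2 holding how much of `ab` has just been matched — but flip the accepting set: everything except the trap q2 accepts.
A 3-state machine:
        a   b  
>* q0   q1  q0 
 * q1   q1  q2 
   q2   q2  q2 
(> = start, * = accepting)

start=q0 accept=q0,q1 q0-a->q1 q0-b->q0 q1-a->q1 q1-b->q2 q2-a->q2 q2-b->q2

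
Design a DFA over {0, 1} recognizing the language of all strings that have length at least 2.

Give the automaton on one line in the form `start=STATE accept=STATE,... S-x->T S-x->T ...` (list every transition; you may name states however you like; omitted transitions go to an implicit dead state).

Count input length up to 3: every symbol moves from A toward D, which means 'more than 2' and absorbs. Accept from {C, D}.
4 states suffice.
       0  1 
>  A   B  B 
   B   C  C 
 * C   D  D 
 * D   D  D 
(> = start, * = accepting)

start=A accept=C,D A-0->B A-1->B B-0->C B-1->C C-0->D C-1->D D-0->D D-1->D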